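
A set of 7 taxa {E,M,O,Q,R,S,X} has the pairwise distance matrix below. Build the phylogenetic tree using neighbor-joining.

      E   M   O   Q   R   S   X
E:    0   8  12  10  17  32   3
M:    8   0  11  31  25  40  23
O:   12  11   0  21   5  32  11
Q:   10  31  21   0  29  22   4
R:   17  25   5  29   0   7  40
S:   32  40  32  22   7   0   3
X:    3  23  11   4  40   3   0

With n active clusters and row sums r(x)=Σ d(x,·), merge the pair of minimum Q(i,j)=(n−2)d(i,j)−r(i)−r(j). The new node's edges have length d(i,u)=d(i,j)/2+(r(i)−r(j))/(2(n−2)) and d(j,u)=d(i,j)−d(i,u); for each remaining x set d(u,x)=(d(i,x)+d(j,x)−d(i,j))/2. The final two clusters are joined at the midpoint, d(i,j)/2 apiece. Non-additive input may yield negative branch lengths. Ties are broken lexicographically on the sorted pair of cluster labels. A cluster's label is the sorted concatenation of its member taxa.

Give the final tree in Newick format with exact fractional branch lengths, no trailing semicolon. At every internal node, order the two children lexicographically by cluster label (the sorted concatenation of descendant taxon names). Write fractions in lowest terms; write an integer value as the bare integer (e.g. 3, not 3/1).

1. join R+S (d=7, Q=-224) ⇒ RS; edges |R|=11/5, |S|=24/5
  updated: d(E,RS)=21, d(M,RS)=29, d(O,RS)=15, d(Q,RS)=22, d(RS,X)=18
2. join Q+X (d=4, Q=-131) ⇒ QX; edges |Q|=45/8, |X|=-13/8
  updated: d(E,QX)=9/2, d(M,QX)=25, d(O,QX)=14, d(QX,RS)=18
3. join E+M (d=8, Q=-189/2) ⇒ EM; edges |E|=-7/12, |M|=103/12
  updated: d(EM,O)=15/2, d(EM,QX)=43/4, d(EM,RS)=21
4. join EM+O (d=15/2, Q=-243/4) ⇒ EMO; edges |EM|=71/16, |O|=49/16
  updated: d(EMO,QX)=69/8, d(EMO,RS)=57/4
5. join EMO+QX (d=69/8, Q=-327/8) ⇒ EMOQX; edges |EMO|=39/16, |QX|=99/16
  updated: d(EMOQX,RS)=189/16
6. join EMOQX+RS (d=189/16) ⇒ EMOQRSX; edges |EMOQX|=189/32, |RS|=189/32
final tree: ((((E:-7/12,M:103/12):71/16,O:49/16):39/16,(Q:45/8,X:-13/8):99/16):189/32,(R:11/5,S:24/5):189/32)
total length: 751/16

((((E:-7/12,M:103/12):71/16,O:49/16):39/16,(Q:45/8,X:-13/8):99/16):189/32,(R:11/5,S:24/5):189/32)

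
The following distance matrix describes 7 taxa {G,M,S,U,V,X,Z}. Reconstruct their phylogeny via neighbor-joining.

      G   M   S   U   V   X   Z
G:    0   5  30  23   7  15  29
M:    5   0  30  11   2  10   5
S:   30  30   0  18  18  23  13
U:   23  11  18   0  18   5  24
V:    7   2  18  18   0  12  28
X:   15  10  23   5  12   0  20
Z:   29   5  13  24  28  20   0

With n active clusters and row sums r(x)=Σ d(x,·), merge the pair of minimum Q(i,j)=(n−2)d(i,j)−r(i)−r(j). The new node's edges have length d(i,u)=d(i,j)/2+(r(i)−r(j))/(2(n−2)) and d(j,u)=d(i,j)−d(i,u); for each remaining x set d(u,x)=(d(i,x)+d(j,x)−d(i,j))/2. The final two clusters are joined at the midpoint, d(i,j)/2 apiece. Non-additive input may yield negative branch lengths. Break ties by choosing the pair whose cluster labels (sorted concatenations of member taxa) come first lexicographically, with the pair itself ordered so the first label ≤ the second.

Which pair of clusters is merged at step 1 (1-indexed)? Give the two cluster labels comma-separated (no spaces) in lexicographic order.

1. join S+Z (d=13, Q=-186) ⇒ SZ; edges |S|=39/5, |Z|=26/5
  updated: d(G,SZ)=23, d(M,SZ)=11, d(SZ,U)=29/2, d(SZ,V)=33/2, d(SZ,X)=15
2. join U+X (d=5, Q=-217/2) ⇒ UX; edges |U|=69/16, |X|=11/16
  updated: d(G,UX)=33/2, d(M,UX)=8, d(SZ,UX)=49/4, d(UX,V)=25/2
3. join SZ+UX (d=49/4, Q=-301/4) ⇒ SUXZ; edges |SZ|=67/8, |UX|=31/8
  updated: d(G,SUXZ)=109/8, d(M,SUXZ)=27/8, d(SUXZ,V)=67/8
4. join G+V (d=7, Q=-29) ⇒ GV; edges |G|=89/16, |V|=23/16
  updated: d(GV,M)=0, d(GV,SUXZ)=15/2
5. join GV+M (d=0, Q=-87/8) ⇒ GMV; edges |GV|=33/16, |M|=-33/16
  updated: d(GMV,SUXZ)=87/16
6. join GMV+SUXZ (d=87/16) ⇒ GMSUVXZ; edges |GMV|=87/32, |SUXZ|=87/32
final tree: (((G:89/16,V:23/16):33/16,M:-33/16):87/32,((S:39/5,Z:26/5):67/8,(U:69/16,X:11/16):31/8):87/32)
total length: 683/16

S,Z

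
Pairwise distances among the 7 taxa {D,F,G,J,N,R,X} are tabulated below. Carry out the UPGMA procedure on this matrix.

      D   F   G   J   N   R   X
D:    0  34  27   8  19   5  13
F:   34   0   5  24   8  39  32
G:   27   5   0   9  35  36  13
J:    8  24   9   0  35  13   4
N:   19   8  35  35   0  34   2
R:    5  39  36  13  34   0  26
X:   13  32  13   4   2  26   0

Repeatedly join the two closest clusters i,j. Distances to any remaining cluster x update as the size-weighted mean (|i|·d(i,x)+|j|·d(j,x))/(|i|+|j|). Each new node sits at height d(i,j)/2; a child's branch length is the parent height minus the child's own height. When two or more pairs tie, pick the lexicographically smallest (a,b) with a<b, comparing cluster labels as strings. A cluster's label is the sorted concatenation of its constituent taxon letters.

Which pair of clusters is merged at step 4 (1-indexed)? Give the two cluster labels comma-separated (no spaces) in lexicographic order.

iteration 1: select N,X (d=2); attach at lengths (1, 1); label the merged cluster NX
  updated: d(D,NX)=16, d(F,NX)=20, d(G,NX)=24, d(J,NX)=39/2, d(NX,R)=30
iteration 2: select D,R (d=5); attach at lengths (5/2, 5/2); label the merged cluster DR
  updated: d(DR,F)=73/2, d(DR,G)=63/2, d(DR,J)=21/2, d(DR,NX)=23
iteration 3: select F,G (d=5); attach at lengths (5/2, 5/2); label the merged cluster FG
  updated: d(DR,FG)=34, d(FG,J)=33/2, d(FG,NX)=22
iteration 4: select DR,J (d=21/2); attach at lengths (11/4, 21/4); label the merged cluster DJR
  updated: d(DJR,FG)=169/6, d(DJR,NX)=131/6
iteration 5: select DJR,NX (d=131/6); attach at lengths (17/3, 119/12); label the merged cluster DJNRX
  updated: d(DJNRX,FG)=257/10
iteration 6: select DJNRX,FG (d=257/10); attach at lengths (29/15, 207/20); label the merged cluster DFGJNRX
final tree: ((((D:5/2,R:5/2):11/4,J:21/4):17/3,(N:1,X:1):119/12):29/15,(F:5/2,G:5/2):207/20)
total length: 718/15

DR,J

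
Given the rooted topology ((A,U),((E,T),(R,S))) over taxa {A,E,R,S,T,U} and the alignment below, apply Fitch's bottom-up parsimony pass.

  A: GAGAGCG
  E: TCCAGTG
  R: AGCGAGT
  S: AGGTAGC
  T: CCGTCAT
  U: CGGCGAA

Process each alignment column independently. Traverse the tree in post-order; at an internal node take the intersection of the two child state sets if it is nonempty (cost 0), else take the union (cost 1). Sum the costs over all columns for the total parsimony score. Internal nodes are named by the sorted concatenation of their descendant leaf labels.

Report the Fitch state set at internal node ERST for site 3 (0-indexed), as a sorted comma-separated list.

[col 0] AU: children A:{G}, U:{C} ∪→ {C,G}; cost 1
[col 0] ET: children E:{T}, T:{C} ∪→ {C,T}; cost 1
[col 0] RS: children R:{A}, S:{A} ∩→ {A}; cost 0
[col 0] ERST: children ET:{C,T}, RS:{A} ∪→ {A,C,T}; cost 1
[col 0] AERSTU: children AU:{C,G}, ERST:{A,C,T} ∩→ {C}; cost 0
[col 1] AU: children A:{A}, U:{G} ∪→ {A,G}; cost 1
[col 1] ET: children E:{C}, T:{C} ∩→ {C}; cost 0
[col 1] RS: children R:{G}, S:{G} ∩→ {G}; cost 0
[col 1] ERST: children ET:{C}, RS:{G} ∪→ {C,G}; cost 1
[col 1] AERSTU: children AU:{A,G}, ERST:{C,G} ∩→ {G}; cost 0
[col 2] AU: children A:{G}, U:{G} ∩→ {G}; cost 0
[col 2] ET: children E:{C}, T:{G} ∪→ {C,G}; cost 1
[col 2] RS: children R:{C}, S:{G} ∪→ {C,G}; cost 1
[col 2] ERST: children ET:{C,G}, RS:{C,G} ∩→ {C,G}; cost 0
[col 2] AERSTU: children AU:{G}, ERST:{C,G} ∩→ {G}; cost 0
[col 3] AU: children A:{A}, U:{C} ∪→ {A,C}; cost 1
[col 3] ET: children E:{A}, T:{T} ∪→ {A,T}; cost 1
[col 3] RS: children R:{G}, S:{T} ∪→ {G,T}; cost 1
[col 3] ERST: children ET:{A,T}, RS:{G,T} ∩→ {T}; cost 0
[col 3] AERSTU: children AU:{A,C}, ERST:{T} ∪→ {A,C,T}; cost 1
[col 4] AU: children A:{G}, U:{G} ∩→ {G}; cost 0
[col 4] ET: children E:{G}, T:{C} ∪→ {C,G}; cost 1
[col 4] RS: children R:{A}, S:{A} ∩→ {A}; cost 0
[col 4] ERST: children ET:{C,G}, RS:{A} ∪→ {A,C,G}; cost 1
[col 4] AERSTU: children AU:{G}, ERST:{A,C,G} ∩→ {G}; cost 0
[col 5] AU: children A:{C}, U:{A} ∪→ {A,C}; cost 1
[col 5] ET: children E:{T}, T:{A} ∪→ {A,T}; cost 1
[col 5] RS: children R:{G}, S:{G} ∩→ {G}; cost 0
[col 5] ERST: children ET:{A,T}, RS:{G} ∪→ {A,G,T}; cost 1
[col 5] AERSTU: children AU:{A,C}, ERST:{A,G,T} ∩→ {A}; cost 0
[col 6] AU: children A:{G}, U:{A} ∪→ {A,G}; cost 1
[col 6] ET: children E:{G}, T:{T} ∪→ {G,T}; cost 1
[col 6] RS: children R:{T}, S:{C} ∪→ {C,T}; cost 1
[col 6] ERST: children ET:{G,T}, RS:{C,T} ∩→ {T}; cost 0
[col 6] AERSTU: children AU:{A,G}, ERST:{T} ∪→ {A,G,T}; cost 1
per-site changes: [3, 2, 2, 4, 2, 3, 4]; total = 20

T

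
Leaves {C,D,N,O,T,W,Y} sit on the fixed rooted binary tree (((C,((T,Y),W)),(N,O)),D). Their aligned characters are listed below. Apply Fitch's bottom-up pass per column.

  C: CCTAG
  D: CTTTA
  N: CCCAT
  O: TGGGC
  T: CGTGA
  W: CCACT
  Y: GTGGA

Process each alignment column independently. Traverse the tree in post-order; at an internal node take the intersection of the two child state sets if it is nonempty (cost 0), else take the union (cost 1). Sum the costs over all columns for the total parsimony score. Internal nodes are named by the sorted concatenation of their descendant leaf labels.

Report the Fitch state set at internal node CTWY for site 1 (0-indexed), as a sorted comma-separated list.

C

[col 0] TY: children T:{C}, Y:{G} ∪→ {C,G}; cost 1
[col 0] TWY: children TY:{C,G}, W:{C} ∩→ {C}; cost 0
[col 0] CTWY: children C:{C}, TWY:{C} ∩→ {C}; cost 0
[col 0] NO: children N:{C}, O:{T} ∪→ {C,T}; cost 1
[col 0] CNOTWY: children CTWY:{C}, NO:{C,T} ∩→ {C}; cost 0
[col 0] CDNOTWY: children CNOTWY:{C}, D:{C} ∩→ {C}; cost 0
[col 1] TY: children T:{G}, Y:{T} ∪→ {G,T}; cost 1
[col 1] TWY: children TY:{G,T}, W:{C} ∪→ {C,G,T}; cost 1
[col 1] CTWY: children C:{C}, TWY:{C,G,T} ∩→ {C}; cost 0
[col 1] NO: children N:{C}, O:{G} ∪→ {C,G}; cost 1
[col 1] CNOTWY: children CTWY:{C}, NO:{C,G} ∩→ {C}; cost 0
[col 1] CDNOTWY: children CNOTWY:{C}, D:{T} ∪→ {C,T}; cost 1
[col 2] TY: children T:{T}, Y:{G} ∪→ {G,T}; cost 1
[col 2] TWY: children TY:{G,T}, W:{A} ∪→ {A,G,T}; cost 1
[col 2] CTWY: children C:{T}, TWY:{A,G,T} ∩→ {T}; cost 0
[col 2] NO: children N:{C}, O:{G} ∪→ {C,G}; cost 1
[col 2] CNOTWY: children CTWY:{T}, NO:{C,G} ∪→ {C,G,T}; cost 1
[col 2] CDNOTWY: children CNOTWY:{C,G,T}, D:{T} ∩→ {T}; cost 0
[col 3] TY: children T:{G}, Y:{G} ∩→ {G}; cost 0
[col 3] TWY: children TY:{G}, W:{C} ∪→ {C,G}; cost 1
[col 3] CTWY: children C:{A}, TWY:{C,G} ∪→ {A,C,G}; cost 1
[col 3] NO: children N:{A}, O:{G} ∪→ {A,G}; cost 1
[col 3] CNOTWY: children CTWY:{A,C,G}, NO:{A,G} ∩→ {A,G}; cost 0
[col 3] CDNOTWY: children CNOTWY:{A,G}, D:{T} ∪→ {A,G,T}; cost 1
[col 4] TY: children T:{A}, Y:{A} ∩→ {A}; cost 0
[col 4] TWY: children TY:{A}, W:{T} ∪→ {A,T}; cost 1
[col 4] CTWY: children C:{G}, TWY:{A,T} ∪→ {A,G,T}; cost 1
[col 4] NO: children N:{T}, O:{C} ∪→ {C,T}; cost 1
[col 4] CNOTWY: children CTWY:{A,G,T}, NO:{C,T} ∩→ {T}; cost 0
[col 4] CDNOTWY: children CNOTWY:{T}, D:{A} ∪→ {A,T}; cost 1
per-site changes: [2, 4, 4, 4, 4]; total = 18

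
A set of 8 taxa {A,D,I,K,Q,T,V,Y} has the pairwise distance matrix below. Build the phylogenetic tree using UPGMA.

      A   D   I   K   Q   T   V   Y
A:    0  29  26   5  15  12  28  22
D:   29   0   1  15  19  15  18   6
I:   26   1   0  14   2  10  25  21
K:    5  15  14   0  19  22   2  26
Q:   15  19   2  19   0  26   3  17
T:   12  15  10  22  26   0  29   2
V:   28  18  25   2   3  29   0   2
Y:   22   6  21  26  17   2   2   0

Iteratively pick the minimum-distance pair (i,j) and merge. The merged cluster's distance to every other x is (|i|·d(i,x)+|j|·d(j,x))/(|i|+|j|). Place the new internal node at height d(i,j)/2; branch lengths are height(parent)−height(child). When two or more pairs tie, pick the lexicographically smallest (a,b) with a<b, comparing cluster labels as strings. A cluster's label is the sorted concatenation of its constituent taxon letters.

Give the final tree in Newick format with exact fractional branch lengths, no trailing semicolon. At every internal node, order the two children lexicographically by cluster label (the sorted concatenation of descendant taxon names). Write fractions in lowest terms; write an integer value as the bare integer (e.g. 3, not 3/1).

((A:17/2,(T:1,Y:1):15/2):11/15,(((D:1/2,I:1/2):19/4,Q:21/4):31/12,(K:1,V:1):41/6):7/5)

1. join D+I (d=1) ⇒ DI; edges |D|=1/2, |I|=1/2
  updated: d(A,DI)=55/2, d(DI,K)=29/2, d(DI,Q)=21/2, d(DI,T)=25/2, d(DI,V)=43/2, d(DI,Y)=27/2
2. join K+V (d=2) ⇒ KV; edges |K|=1, |V|=1
  updated: d(A,KV)=33/2, d(DI,KV)=18, d(KV,Q)=11, d(KV,T)=51/2, d(KV,Y)=14
3. join T+Y (d=2) ⇒ TY; edges |T|=1, |Y|=1
  updated: d(A,TY)=17, d(DI,TY)=13, d(KV,TY)=79/4, d(Q,TY)=43/2
4. join DI+Q (d=21/2) ⇒ DIQ; edges |DI|=19/4, |Q|=21/4
  updated: d(A,DIQ)=70/3, d(DIQ,KV)=47/3, d(DIQ,TY)=95/6
5. join DIQ+KV (d=47/3) ⇒ DIKQV; edges |DIQ|=31/12, |KV|=41/6
  updated: d(A,DIKQV)=103/5, d(DIKQV,TY)=87/5
6. join A+TY (d=17) ⇒ ATY; edges |A|=17/2, |TY|=15/2
  updated: d(ATY,DIKQV)=277/15
7. join ATY+DIKQV (d=277/15) ⇒ ADIKQTVY; edges |ATY|=11/15, |DIKQV|=7/5
final tree: ((A:17/2,(T:1,Y:1):15/2):11/15,(((D:1/2,I:1/2):19/4,Q:21/4):31/12,(K:1,V:1):41/6):7/5)
total length: 851/20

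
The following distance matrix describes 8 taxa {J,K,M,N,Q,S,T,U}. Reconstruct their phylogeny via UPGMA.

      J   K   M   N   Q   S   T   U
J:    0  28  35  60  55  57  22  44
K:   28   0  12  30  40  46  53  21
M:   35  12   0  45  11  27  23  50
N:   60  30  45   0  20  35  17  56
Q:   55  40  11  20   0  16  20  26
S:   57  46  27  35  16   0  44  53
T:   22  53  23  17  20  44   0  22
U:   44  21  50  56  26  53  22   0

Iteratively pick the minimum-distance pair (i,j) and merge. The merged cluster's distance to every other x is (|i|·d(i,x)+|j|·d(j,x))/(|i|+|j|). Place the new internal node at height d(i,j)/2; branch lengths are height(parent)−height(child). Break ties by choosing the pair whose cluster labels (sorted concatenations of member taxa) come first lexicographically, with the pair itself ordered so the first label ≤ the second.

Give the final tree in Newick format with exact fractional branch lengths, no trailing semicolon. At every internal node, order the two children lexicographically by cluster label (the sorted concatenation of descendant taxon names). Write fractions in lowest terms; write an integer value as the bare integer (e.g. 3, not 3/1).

step 1: merge (M,Q) at d=11; branch lengths M→11/2, Q→11/2; new cluster MQ
  updated: d(J,MQ)=45, d(K,MQ)=26, d(MQ,N)=65/2, d(MQ,S)=43/2, d(MQ,T)=43/2, d(MQ,U)=38
step 2: merge (N,T) at d=17; branch lengths N→17/2, T→17/2; new cluster NT
  updated: d(J,NT)=41, d(K,NT)=83/2, d(MQ,NT)=27, d(NT,S)=79/2, d(NT,U)=39
step 3: merge (K,U) at d=21; branch lengths K→21/2, U→21/2; new cluster KU
  updated: d(J,KU)=36, d(KU,MQ)=32, d(KU,NT)=161/4, d(KU,S)=99/2
step 4: merge (MQ,S) at d=43/2; branch lengths MQ→21/4, S→43/4; new cluster MQS
  updated: d(J,MQS)=49, d(KU,MQS)=227/6, d(MQS,NT)=187/6
step 5: merge (MQS,NT) at d=187/6; branch lengths MQS→29/6, NT→85/12; new cluster MNQST
  updated: d(J,MNQST)=229/5, d(KU,MNQST)=194/5
step 6: merge (J,KU) at d=36; branch lengths J→18, KU→15/2; new cluster JKU
  updated: d(JKU,MNQST)=617/15
step 7: merge (JKU,MNQST) at d=617/15; branch lengths JKU→77/30, MNQST→299/60; new cluster JKMNQSTU
final tree: ((J:18,(K:21/2,U:21/2):15/2):77/30,(((M:11/2,Q:11/2):21/4,S:43/4):29/6,(N:17/2,T:17/2):85/12):299/60)
total length: 3299/30

((J:18,(K:21/2,U:21/2):15/2):77/30,(((M:11/2,Q:11/2):21/4,S:43/4):29/6,(N:17/2,T:17/2):85/12):299/60)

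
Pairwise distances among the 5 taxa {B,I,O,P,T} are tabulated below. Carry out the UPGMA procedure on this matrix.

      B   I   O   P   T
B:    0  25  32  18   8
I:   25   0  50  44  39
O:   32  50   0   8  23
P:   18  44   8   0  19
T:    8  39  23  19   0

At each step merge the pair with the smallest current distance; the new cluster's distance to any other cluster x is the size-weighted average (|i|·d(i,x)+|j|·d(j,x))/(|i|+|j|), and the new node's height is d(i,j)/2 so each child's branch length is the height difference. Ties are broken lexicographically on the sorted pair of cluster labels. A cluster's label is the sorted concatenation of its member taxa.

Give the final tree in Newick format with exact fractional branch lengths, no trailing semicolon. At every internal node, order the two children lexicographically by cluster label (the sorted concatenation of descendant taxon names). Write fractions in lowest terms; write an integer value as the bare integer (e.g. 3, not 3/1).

(((B:4,T:4):15/2,(O:4,P:4):15/2):33/4,I:79/4)

iteration 1: select B,T (d=8); attach at lengths (4, 4); label the merged cluster BT
  updated: d(BT,I)=32, d(BT,O)=55/2, d(BT,P)=37/2
iteration 2: select O,P (d=8); attach at lengths (4, 4); label the merged cluster OP
  updated: d(BT,OP)=23, d(I,OP)=47
iteration 3: select BT,OP (d=23); attach at lengths (15/2, 15/2); label the merged cluster BOPT
  updated: d(BOPT,I)=79/2
iteration 4: select BOPT,I (d=79/2); attach at lengths (33/4, 79/4); label the merged cluster BIOPT
final tree: (((B:4,T:4):15/2,(O:4,P:4):15/2):33/4,I:79/4)
total length: 59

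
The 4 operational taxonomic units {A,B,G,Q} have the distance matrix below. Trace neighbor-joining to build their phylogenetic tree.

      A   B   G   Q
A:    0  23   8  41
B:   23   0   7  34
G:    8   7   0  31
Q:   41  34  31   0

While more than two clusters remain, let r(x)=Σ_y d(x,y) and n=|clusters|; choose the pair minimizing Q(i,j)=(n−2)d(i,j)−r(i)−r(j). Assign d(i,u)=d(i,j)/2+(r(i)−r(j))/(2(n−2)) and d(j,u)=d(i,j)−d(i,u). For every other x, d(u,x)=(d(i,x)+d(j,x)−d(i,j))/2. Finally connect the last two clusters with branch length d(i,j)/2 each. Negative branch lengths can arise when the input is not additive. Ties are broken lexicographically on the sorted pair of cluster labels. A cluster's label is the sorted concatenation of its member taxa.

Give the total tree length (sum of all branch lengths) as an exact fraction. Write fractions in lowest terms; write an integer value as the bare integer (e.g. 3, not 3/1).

iteration 1: select A,G (d=8, Q=-102); attach at lengths (21/2, -5/2); label the merged cluster AG
  updated: d(AG,B)=11, d(AG,Q)=32
iteration 2: select AG,B (d=11, Q=-77); attach at lengths (9/2, 13/2); label the merged cluster ABG
  updated: d(ABG,Q)=55/2
iteration 3: select ABG,Q (d=55/2); attach at lengths (55/4, 55/4); label the merged cluster ABGQ
final tree: (((A:21/2,G:-5/2):9/2,B:13/2):55/4,Q:55/4)
total length: 93/2

93/2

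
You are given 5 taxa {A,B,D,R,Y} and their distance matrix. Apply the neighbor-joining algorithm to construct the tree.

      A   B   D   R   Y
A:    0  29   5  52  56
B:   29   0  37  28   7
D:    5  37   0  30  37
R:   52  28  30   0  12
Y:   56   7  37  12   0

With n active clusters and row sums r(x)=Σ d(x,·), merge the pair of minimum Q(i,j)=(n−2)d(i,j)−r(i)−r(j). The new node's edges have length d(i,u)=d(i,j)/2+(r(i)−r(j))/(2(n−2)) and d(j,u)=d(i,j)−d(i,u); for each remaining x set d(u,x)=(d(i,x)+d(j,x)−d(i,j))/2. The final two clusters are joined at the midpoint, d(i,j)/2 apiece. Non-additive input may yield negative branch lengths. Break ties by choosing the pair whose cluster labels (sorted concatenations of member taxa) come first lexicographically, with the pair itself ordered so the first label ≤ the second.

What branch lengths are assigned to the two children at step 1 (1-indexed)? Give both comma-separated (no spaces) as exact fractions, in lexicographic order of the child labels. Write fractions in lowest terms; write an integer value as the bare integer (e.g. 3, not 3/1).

8,-3

step 1: merge (A,D) at d=5, Q=-236; branch lengths A→8, D→-3; new cluster AD
  updated: d(AD,B)=61/2, d(AD,R)=77/2, d(AD,Y)=44
step 2: merge (AD,B) at d=61/2, Q=-235/2; branch lengths AD→217/8, B→27/8; new cluster ABD
  updated: d(ABD,R)=18, d(ABD,Y)=41/4
step 3: merge (ABD,R) at d=18, Q=-161/4; branch lengths ABD→65/8, R→79/8; new cluster ABDR
  updated: d(ABDR,Y)=17/8
step 4: merge (ABDR,Y) at d=17/8; branch lengths ABDR→17/16, Y→17/16; new cluster ABDRY
final tree: ((((A:8,D:-3):217/8,B:27/8):65/8,R:79/8):17/16,Y:17/16)
total length: 445/8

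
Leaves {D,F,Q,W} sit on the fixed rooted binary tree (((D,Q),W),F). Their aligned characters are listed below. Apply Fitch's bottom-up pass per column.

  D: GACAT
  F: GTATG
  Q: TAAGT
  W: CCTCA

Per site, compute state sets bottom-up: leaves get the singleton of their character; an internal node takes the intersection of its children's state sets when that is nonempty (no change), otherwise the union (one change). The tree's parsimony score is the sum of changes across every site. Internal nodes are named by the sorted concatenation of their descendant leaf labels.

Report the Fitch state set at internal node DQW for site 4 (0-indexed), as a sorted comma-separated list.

site 0, node DQ: D={G} ∪ Q={T} → {G,T} (+1)
site 0, node DQW: DQ={G,T} ∪ W={C} → {C,G,T} (+1)
site 0, node DFQW: DQW={C,G,T} ∩ F={G} → {G} (+0)
site 1, node DQ: D={A} ∩ Q={A} → {A} (+0)
site 1, node DQW: DQ={A} ∪ W={C} → {A,C} (+1)
site 1, node DFQW: DQW={A,C} ∪ F={T} → {A,C,T} (+1)
site 2, node DQ: D={C} ∪ Q={A} → {A,C} (+1)
site 2, node DQW: DQ={A,C} ∪ W={T} → {A,C,T} (+1)
site 2, node DFQW: DQW={A,C,T} ∩ F={A} → {A} (+0)
site 3, node DQ: D={A} ∪ Q={G} → {A,G} (+1)
site 3, node DQW: DQ={A,G} ∪ W={C} → {A,C,G} (+1)
site 3, node DFQW: DQW={A,C,G} ∪ F={T} → {A,C,G,T} (+1)
site 4, node DQ: D={T} ∩ Q={T} → {T} (+0)
site 4, node DQW: DQ={T} ∪ W={A} → {A,T} (+1)
site 4, node DFQW: DQW={A,T} ∪ F={G} → {A,G,T} (+1)
per-site changes: [2, 2, 2, 3, 2]; total = 11

A,T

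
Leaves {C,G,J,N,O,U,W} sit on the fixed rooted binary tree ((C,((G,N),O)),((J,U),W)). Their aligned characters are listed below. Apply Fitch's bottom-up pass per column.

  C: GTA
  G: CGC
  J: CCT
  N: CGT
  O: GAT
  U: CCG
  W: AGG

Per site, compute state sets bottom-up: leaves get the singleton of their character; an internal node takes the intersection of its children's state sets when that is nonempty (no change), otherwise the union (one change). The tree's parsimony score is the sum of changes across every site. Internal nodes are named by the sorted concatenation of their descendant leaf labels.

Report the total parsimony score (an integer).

GN@0: {C} ∩ {C} = {C} (intersection, +0)
GNO@0: {C} ∪ {G} = {C,G} (union, +1)
CGNO@0: {G} ∩ {C,G} = {G} (intersection, +0)
JU@0: {C} ∩ {C} = {C} (intersection, +0)
JUW@0: {C} ∪ {A} = {A,C} (union, +1)
CGJNOUW@0: {G} ∪ {A,C} = {A,C,G} (union, +1)
GN@1: {G} ∩ {G} = {G} (intersection, +0)
GNO@1: {G} ∪ {A} = {A,G} (union, +1)
CGNO@1: {T} ∪ {A,G} = {A,G,T} (union, +1)
JU@1: {C} ∩ {C} = {C} (intersection, +0)
JUW@1: {C} ∪ {G} = {C,G} (union, +1)
CGJNOUW@1: {A,G,T} ∩ {C,G} = {G} (intersection, +0)
GN@2: {C} ∪ {T} = {C,T} (union, +1)
GNO@2: {C,T} ∩ {T} = {T} (intersection, +0)
CGNO@2: {A} ∪ {T} = {A,T} (union, +1)
JU@2: {T} ∪ {G} = {G,T} (union, +1)
JUW@2: {G,T} ∩ {G} = {G} (intersection, +0)
CGJNOUW@2: {A,T} ∪ {G} = {A,G,T} (union, +1)
per-site changes: [3, 3, 4]; total = 10

10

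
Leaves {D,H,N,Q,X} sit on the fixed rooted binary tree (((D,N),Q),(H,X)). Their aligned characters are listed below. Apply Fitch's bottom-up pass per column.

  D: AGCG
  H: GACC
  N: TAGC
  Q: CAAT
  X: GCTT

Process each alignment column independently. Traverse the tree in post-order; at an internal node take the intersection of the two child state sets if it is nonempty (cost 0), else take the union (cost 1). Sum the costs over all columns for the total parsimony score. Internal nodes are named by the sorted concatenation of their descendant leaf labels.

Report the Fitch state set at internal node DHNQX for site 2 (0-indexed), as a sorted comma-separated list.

C

site 0, node DN: D={A} ∪ N={T} → {A,T} (+1)
site 0, node DNQ: DN={A,T} ∪ Q={C} → {A,C,T} (+1)
site 0, node HX: H={G} ∩ X={G} → {G} (+0)
site 0, node DHNQX: DNQ={A,C,T} ∪ HX={G} → {A,C,G,T} (+1)
site 1, node DN: D={G} ∪ N={A} → {A,G} (+1)
site 1, node DNQ: DN={A,G} ∩ Q={A} → {A} (+0)
site 1, node HX: H={A} ∪ X={C} → {A,C} (+1)
site 1, node DHNQX: DNQ={A} ∩ HX={A,C} → {A} (+0)
site 2, node DN: D={C} ∪ N={G} → {C,G} (+1)
site 2, node DNQ: DN={C,G} ∪ Q={A} → {A,C,G} (+1)
site 2, node HX: H={C} ∪ X={T} → {C,T} (+1)
site 2, node DHNQX: DNQ={A,C,G} ∩ HX={C,T} → {C} (+0)
site 3, node DN: D={G} ∪ N={C} → {C,G} (+1)
site 3, node DNQ: DN={C,G} ∪ Q={T} → {C,G,T} (+1)
site 3, node HX: H={C} ∪ X={T} → {C,T} (+1)
site 3, node DHNQX: DNQ={C,G,T} ∩ HX={C,T} → {C,T} (+0)
per-site changes: [3, 2, 3, 3]; total = 11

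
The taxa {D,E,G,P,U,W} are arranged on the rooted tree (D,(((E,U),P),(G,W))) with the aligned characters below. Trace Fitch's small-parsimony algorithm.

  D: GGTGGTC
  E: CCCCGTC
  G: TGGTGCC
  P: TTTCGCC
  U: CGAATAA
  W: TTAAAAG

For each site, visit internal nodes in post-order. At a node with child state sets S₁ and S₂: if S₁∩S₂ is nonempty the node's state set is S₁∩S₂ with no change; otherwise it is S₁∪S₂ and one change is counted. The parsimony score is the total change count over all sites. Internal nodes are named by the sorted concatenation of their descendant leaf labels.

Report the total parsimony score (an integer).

[col 0] EU: children E:{C}, U:{C} ∩→ {C}; cost 0
[col 0] EPU: children EU:{C}, P:{T} ∪→ {C,T}; cost 1
[col 0] GW: children G:{T}, W:{T} ∩→ {T}; cost 0
[col 0] EGPUW: children EPU:{C,T}, GW:{T} ∩→ {T}; cost 0
[col 0] DEGPUW: children D:{G}, EGPUW:{T} ∪→ {G,T}; cost 1
[col 1] EU: children E:{C}, U:{G} ∪→ {C,G}; cost 1
[col 1] EPU: children EU:{C,G}, P:{T} ∪→ {C,G,T}; cost 1
[col 1] GW: children G:{G}, W:{T} ∪→ {G,T}; cost 1
[col 1] EGPUW: children EPU:{C,G,T}, GW:{G,T} ∩→ {G,T}; cost 0
[col 1] DEGPUW: children D:{G}, EGPUW:{G,T} ∩→ {G}; cost 0
[col 2] EU: children E:{C}, U:{A} ∪→ {A,C}; cost 1
[col 2] EPU: children EU:{A,C}, P:{T} ∪→ {A,C,T}; cost 1
[col 2] GW: children G:{G}, W:{A} ∪→ {A,G}; cost 1
[col 2] EGPUW: children EPU:{A,C,T}, GW:{A,G} ∩→ {A}; cost 0
[col 2] DEGPUW: children D:{T}, EGPUW:{A} ∪→ {A,T}; cost 1
[col 3] EU: children E:{C}, U:{A} ∪→ {A,C}; cost 1
[col 3] EPU: children EU:{A,C}, P:{C} ∩→ {C}; cost 0
[col 3] GW: children G:{T}, W:{A} ∪→ {A,T}; cost 1
[col 3] EGPUW: children EPU:{C}, GW:{A,T} ∪→ {A,C,T}; cost 1
[col 3] DEGPUW: children D:{G}, EGPUW:{A,C,T} ∪→ {A,C,G,T}; cost 1
[col 4] EU: children E:{G}, U:{T} ∪→ {G,T}; cost 1
[col 4] EPU: children EU:{G,T}, P:{G} ∩→ {G}; cost 0
[col 4] GW: children G:{G}, W:{A} ∪→ {A,G}; cost 1
[col 4] EGPUW: children EPU:{G}, GW:{A,G} ∩→ {G}; cost 0
[col 4] DEGPUW: children D:{G}, EGPUW:{G} ∩→ {G}; cost 0
[col 5] EU: children E:{T}, U:{A} ∪→ {A,T}; cost 1
[col 5] EPU: children EU:{A,T}, P:{C} ∪→ {A,C,T}; cost 1
[col 5] GW: children G:{C}, W:{A} ∪→ {A,C}; cost 1
[col 5] EGPUW: children EPU:{A,C,T}, GW:{A,C} ∩→ {A,C}; cost 0
[col 5] DEGPUW: children D:{T}, EGPUW:{A,C} ∪→ {A,C,T}; cost 1
[col 6] EU: children E:{C}, U:{A} ∪→ {A,C}; cost 1
[col 6] EPU: children EU:{A,C}, P:{C} ∩→ {C}; cost 0
[col 6] GW: children G:{C}, W:{G} ∪→ {C,G}; cost 1
[col 6] EGPUW: children EPU:{C}, GW:{C,G} ∩→ {C}; cost 0
[col 6] DEGPUW: children D:{C}, EGPUW:{C} ∩→ {C}; cost 0
per-site changes: [2, 3, 4, 4, 2, 4, 2]; total = 21

21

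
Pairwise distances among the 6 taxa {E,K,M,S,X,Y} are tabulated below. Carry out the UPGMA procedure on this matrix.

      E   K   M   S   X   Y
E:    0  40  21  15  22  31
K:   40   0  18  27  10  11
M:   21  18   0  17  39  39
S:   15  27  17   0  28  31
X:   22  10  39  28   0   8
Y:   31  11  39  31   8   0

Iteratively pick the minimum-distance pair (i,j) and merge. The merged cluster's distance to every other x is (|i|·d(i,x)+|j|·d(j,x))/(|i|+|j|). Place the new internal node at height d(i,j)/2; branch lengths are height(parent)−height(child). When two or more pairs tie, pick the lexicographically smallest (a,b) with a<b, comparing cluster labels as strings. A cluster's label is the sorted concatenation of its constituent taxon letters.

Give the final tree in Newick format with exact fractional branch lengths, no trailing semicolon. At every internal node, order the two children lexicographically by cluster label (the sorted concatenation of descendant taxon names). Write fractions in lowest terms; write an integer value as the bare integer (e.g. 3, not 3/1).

iteration 1: select X,Y (d=8); attach at lengths (4, 4); label the merged cluster XY
  updated: d(E,XY)=53/2, d(K,XY)=21/2, d(M,XY)=39, d(S,XY)=59/2
iteration 2: select K,XY (d=21/2); attach at lengths (21/4, 5/4); label the merged cluster KXY
  updated: d(E,KXY)=31, d(KXY,M)=32, d(KXY,S)=86/3
iteration 3: select E,S (d=15); attach at lengths (15/2, 15/2); label the merged cluster ES
  updated: d(ES,KXY)=179/6, d(ES,M)=19
iteration 4: select ES,M (d=19); attach at lengths (2, 19/2); label the merged cluster EMS
  updated: d(EMS,KXY)=275/9
iteration 5: select EMS,KXY (d=275/9); attach at lengths (52/9, 361/36); label the merged cluster EKMSXY
final tree: (((E:15/2,S:15/2):2,M:19/2):52/9,(K:21/4,(X:4,Y:4):5/4):361/36)
total length: 2045/36

(((E:15/2,S:15/2):2,M:19/2):52/9,(K:21/4,(X:4,Y:4):5/4):361/36)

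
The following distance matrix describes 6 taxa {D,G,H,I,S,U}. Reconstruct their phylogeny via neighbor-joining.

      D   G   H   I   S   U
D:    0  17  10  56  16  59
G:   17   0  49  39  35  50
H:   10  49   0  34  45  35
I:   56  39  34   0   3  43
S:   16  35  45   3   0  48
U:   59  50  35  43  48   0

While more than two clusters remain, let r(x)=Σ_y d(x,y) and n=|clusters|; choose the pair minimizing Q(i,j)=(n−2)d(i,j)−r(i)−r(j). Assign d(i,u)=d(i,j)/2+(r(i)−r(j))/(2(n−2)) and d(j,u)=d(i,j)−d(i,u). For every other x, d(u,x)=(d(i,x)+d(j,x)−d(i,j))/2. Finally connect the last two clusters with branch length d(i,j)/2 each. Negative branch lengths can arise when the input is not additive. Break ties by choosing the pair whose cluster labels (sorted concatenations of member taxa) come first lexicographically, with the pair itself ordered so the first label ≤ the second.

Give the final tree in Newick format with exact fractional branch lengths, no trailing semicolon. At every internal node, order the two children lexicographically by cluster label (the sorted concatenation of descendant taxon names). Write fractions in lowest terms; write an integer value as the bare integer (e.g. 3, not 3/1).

iteration 1: select I,S (d=3, Q=-310); attach at lengths (5, -2); label the merged cluster IS
  updated: d(D,IS)=69/2, d(G,IS)=71/2, d(H,IS)=38, d(IS,U)=44
iteration 2: select D,H (d=10, Q=-445/2); attach at lengths (37/12, 83/12); label the merged cluster DH
  updated: d(DH,G)=28, d(DH,IS)=125/4, d(DH,U)=42
iteration 3: select DH,G (d=28, Q=-635/4); attach at lengths (175/16, 273/16); label the merged cluster DGH
  updated: d(DGH,IS)=155/8, d(DGH,U)=32
iteration 4: select DGH,IS (d=155/8, Q=-763/8); attach at lengths (59/16, 251/16); label the merged cluster DGHIS
  updated: d(DGHIS,U)=453/16
iteration 5: select DGHIS,U (d=453/16); attach at lengths (453/32, 453/32); label the merged cluster DGHISU
final tree: ((((D:37/12,H:83/12):175/16,G:273/16):59/16,(I:5,S:-2):251/16):453/32,U:453/32)
total length: 1419/16

((((D:37/12,H:83/12):175/16,G:273/16):59/16,(I:5,S:-2):251/16):453/32,U:453/32)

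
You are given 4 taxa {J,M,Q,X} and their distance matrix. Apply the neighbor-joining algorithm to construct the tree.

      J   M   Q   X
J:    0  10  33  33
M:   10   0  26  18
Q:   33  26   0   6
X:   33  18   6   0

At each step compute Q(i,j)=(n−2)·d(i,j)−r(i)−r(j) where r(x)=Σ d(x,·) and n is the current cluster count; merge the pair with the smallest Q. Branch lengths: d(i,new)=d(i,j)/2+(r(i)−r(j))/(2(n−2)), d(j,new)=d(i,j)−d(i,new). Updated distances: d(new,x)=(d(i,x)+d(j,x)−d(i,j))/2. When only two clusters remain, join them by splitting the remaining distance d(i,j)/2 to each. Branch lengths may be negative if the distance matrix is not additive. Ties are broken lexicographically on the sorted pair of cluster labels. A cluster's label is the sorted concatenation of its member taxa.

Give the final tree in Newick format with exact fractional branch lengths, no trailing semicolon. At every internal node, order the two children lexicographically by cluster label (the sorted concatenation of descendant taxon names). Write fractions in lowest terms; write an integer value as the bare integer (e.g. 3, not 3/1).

1. join J+M (d=10, Q=-110) ⇒ JM; edges |J|=21/2, |M|=-1/2
  updated: d(JM,Q)=49/2, d(JM,X)=41/2
2. join JM+Q (d=49/2, Q=-51) ⇒ JMQ; edges |JM|=39/2, |Q|=5
  updated: d(JMQ,X)=1
3. join JMQ+X (d=1) ⇒ JMQX; edges |JMQ|=1/2, |X|=1/2
final tree: (((J:21/2,M:-1/2):39/2,Q:5):1/2,X:1/2)
total length: 71/2

(((J:21/2,M:-1/2):39/2,Q:5):1/2,X:1/2)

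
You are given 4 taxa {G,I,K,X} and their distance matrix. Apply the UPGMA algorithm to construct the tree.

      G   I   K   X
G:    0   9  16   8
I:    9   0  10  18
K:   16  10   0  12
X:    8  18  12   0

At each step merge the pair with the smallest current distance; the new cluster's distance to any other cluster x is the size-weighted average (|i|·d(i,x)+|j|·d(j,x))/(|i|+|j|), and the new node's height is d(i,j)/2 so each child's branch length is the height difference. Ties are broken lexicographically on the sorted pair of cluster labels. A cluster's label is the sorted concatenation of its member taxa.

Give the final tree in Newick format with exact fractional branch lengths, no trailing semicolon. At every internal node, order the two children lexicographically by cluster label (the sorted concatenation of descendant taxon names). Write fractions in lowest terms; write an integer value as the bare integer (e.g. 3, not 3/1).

((G:4,X:4):23/8,(I:5,K:5):15/8)

step 1: merge (G,X) at d=8; branch lengths G→4, X→4; new cluster GX
  updated: d(GX,I)=27/2, d(GX,K)=14
step 2: merge (I,K) at d=10; branch lengths I→5, K→5; new cluster IK
  updated: d(GX,IK)=55/4
step 3: merge (GX,IK) at d=55/4; branch lengths GX→23/8, IK→15/8; new cluster GIKX
final tree: ((G:4,X:4):23/8,(I:5,K:5):15/8)
total length: 91/4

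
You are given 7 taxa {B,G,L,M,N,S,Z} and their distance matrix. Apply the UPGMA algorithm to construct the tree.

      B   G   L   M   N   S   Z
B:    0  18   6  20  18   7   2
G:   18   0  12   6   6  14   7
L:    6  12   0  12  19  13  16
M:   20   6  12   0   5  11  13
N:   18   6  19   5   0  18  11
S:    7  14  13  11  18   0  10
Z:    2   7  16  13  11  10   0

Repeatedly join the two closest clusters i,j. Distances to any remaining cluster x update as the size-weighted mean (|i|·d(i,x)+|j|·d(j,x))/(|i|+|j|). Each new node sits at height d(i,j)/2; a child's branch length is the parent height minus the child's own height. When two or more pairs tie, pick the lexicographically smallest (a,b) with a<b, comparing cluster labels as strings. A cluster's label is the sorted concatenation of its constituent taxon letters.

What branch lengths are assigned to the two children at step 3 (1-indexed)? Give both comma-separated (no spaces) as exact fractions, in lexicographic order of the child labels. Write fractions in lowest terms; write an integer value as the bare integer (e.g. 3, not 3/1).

iteration 1: select B,Z (d=2); attach at lengths (1, 1); label the merged cluster BZ
  updated: d(BZ,G)=25/2, d(BZ,L)=11, d(BZ,M)=33/2, d(BZ,N)=29/2, d(BZ,S)=17/2
iteration 2: select M,N (d=5); attach at lengths (5/2, 5/2); label the merged cluster MN
  updated: d(BZ,MN)=31/2, d(G,MN)=6, d(L,MN)=31/2, d(MN,S)=29/2
iteration 3: select G,MN (d=6); attach at lengths (3, 1/2); label the merged cluster GMN
  updated: d(BZ,GMN)=29/2, d(GMN,L)=43/3, d(GMN,S)=43/3
iteration 4: select BZ,S (d=17/2); attach at lengths (13/4, 17/4); label the merged cluster BSZ
  updated: d(BSZ,GMN)=130/9, d(BSZ,L)=35/3
iteration 5: select BSZ,L (d=35/3); attach at lengths (19/12, 35/6); label the merged cluster BLSZ
  updated: d(BLSZ,GMN)=173/12
iteration 6: select BLSZ,GMN (d=173/12); attach at lengths (11/8, 101/24); label the merged cluster BGLMNSZ
final tree: ((((B:1,Z:1):13/4,S:17/4):19/12,L:35/6):11/8,(G:3,(M:5/2,N:5/2):1/2):101/24)
total length: 31

3,1/2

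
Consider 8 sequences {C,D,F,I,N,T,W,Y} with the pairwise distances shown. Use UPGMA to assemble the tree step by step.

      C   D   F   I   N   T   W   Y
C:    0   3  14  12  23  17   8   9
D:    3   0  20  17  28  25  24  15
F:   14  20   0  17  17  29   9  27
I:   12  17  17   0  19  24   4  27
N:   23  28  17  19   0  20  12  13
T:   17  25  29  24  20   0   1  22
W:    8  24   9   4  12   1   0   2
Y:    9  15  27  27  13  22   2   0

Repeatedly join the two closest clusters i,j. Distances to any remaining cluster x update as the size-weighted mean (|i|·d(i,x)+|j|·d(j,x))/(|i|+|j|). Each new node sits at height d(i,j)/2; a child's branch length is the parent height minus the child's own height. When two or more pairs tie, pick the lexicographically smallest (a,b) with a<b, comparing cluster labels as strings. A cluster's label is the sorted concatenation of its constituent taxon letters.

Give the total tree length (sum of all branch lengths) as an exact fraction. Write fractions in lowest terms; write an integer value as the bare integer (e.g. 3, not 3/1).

step 1: merge (T,W) at d=1; branch lengths T→1/2, W→1/2; new cluster TW
  updated: d(C,TW)=25/2, d(D,TW)=49/2, d(F,TW)=19, d(I,TW)=14, d(N,TW)=16, d(TW,Y)=12
step 2: merge (C,D) at d=3; branch lengths C→3/2, D→3/2; new cluster CD
  updated: d(CD,F)=17, d(CD,I)=29/2, d(CD,N)=51/2, d(CD,TW)=37/2, d(CD,Y)=12
step 3: merge (CD,Y) at d=12; branch lengths CD→9/2, Y→6; new cluster CDY
  updated: d(CDY,F)=61/3, d(CDY,I)=56/3, d(CDY,N)=64/3, d(CDY,TW)=49/3
step 4: merge (I,TW) at d=14; branch lengths I→7, TW→13/2; new cluster ITW
  updated: d(CDY,ITW)=154/9, d(F,ITW)=55/3, d(ITW,N)=17
step 5: merge (F,N) at d=17; branch lengths F→17/2, N→17/2; new cluster FN
  updated: d(CDY,FN)=125/6, d(FN,ITW)=53/3
step 6: merge (CDY,ITW) at d=154/9; branch lengths CDY→23/9, ITW→14/9; new cluster CDITWY
  updated: d(CDITWY,FN)=77/4
step 7: merge (CDITWY,FN) at d=77/4; branch lengths CDITWY→77/72, FN→9/8; new cluster CDFINTWY
final tree: ((((C:3/2,D:3/2):9/2,Y:6):23/9,(I:7,(T:1/2,W:1/2):13/2):14/9):77/72,(F:17/2,N:17/2):9/8)
total length: 1847/36

1847/36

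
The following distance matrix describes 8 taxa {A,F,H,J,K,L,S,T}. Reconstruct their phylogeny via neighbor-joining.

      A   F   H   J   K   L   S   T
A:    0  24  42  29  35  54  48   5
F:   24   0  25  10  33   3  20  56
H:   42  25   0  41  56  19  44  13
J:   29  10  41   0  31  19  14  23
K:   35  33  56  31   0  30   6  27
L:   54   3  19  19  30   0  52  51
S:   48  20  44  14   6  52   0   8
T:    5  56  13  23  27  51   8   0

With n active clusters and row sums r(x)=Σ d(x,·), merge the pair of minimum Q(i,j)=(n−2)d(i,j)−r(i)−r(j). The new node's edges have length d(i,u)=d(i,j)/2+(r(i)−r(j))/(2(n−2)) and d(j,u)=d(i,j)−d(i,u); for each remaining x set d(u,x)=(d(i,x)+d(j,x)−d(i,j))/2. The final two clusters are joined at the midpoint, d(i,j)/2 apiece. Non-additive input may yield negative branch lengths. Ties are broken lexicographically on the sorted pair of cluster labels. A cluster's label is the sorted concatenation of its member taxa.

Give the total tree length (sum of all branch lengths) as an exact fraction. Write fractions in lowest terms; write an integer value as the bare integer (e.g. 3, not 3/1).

1. join A+T (d=5, Q=-390) ⇒ AT; edges |A|=7, |T|=-2
  updated: d(AT,F)=75/2, d(AT,H)=25, d(AT,J)=47/2, d(AT,K)=57/2, d(AT,L)=50, d(AT,S)=51/2
2. join K+S (d=6, Q=-316) ⇒ KS; edges |K|=53/10, |S|=7/10
  updated: d(AT,KS)=24, d(F,KS)=47/2, d(H,KS)=47, d(J,KS)=39/2, d(KS,L)=38
3. join AT+H (d=25, Q=-217) ⇒ AHT; edges |AT|=103/8, |H|=97/8
  updated: d(AHT,F)=75/4, d(AHT,J)=79/4, d(AHT,KS)=23, d(AHT,L)=22
4. join F+L (d=3, Q=-513/4) ⇒ FL; edges |F|=-71/24, |L|=143/24
  updated: d(AHT,FL)=151/8, d(FL,J)=13, d(FL,KS)=117/4
5. join AHT+KS (d=23, Q=-699/8) ⇒ AHKST; edges |AHT|=287/32, |KS|=449/32
  updated: d(AHKST,FL)=201/16, d(AHKST,J)=65/8
6. join AHKST+FL (d=201/16, Q=-539/16) ⇒ AFHKLST; edges |AHKST|=123/32, |FL|=279/32
  updated: d(AFHKLST,J)=137/32
7. join AFHKLST+J (d=137/32) ⇒ AFHJKLST; edges |AFHKLST|=137/64, |J|=137/64
final tree: (((((A:7,T:-2):103/8,H:97/8):287/32,(K:53/10,S:7/10):449/32):123/32,(F:-71/24,L:143/24):279/32):137/64,J:137/64)
total length: 2523/32

2523/32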